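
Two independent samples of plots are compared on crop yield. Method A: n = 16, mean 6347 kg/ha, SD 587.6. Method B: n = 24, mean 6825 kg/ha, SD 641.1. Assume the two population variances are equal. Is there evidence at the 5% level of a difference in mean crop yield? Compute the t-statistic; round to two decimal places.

-2.39

Let group 1 = method A, group 2 = method B. H0: μ_1 = μ_2; H1: μ_1 ≠ μ_2 (two-sample pooled-variance t-test, two-sided).
s_p² = [(16−1)·587.6² + (24−1)·641.1²]/(16+24−2) = 385061
t = (6347 − 6825)/√[385061·(1/16 + 1/24)] = -2.39
df = n₁ + n₂ − 2 = 38
Two-sided p-value ≈ 0.022
Since p ≈ 0.022 < α = 0.05, reject H0; the data support H1.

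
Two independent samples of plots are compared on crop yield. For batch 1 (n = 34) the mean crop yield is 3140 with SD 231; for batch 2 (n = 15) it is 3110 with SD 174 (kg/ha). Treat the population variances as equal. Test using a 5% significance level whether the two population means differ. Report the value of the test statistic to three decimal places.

Let group 1 = batch 1, group 2 = batch 2. H0: μ_1 = μ_2; H1: μ_1 ≠ μ_2 (two-sample pooled-variance t-test, two-sided).
s_p² = [(34−1)·231² + (15−1)·174²]/(34+15−2) = 46484.6
t = (3140 − 3110)/√[46484.6·(1/34 + 1/15)] = 0.449
df = n₁ + n₂ − 2 = 47
Two-sided p-value ≈ 0.6556
Since p ≈ 0.6556 > α = 0.05, fail to reject H0; the data do not provide sufficient evidence against H0.

0.449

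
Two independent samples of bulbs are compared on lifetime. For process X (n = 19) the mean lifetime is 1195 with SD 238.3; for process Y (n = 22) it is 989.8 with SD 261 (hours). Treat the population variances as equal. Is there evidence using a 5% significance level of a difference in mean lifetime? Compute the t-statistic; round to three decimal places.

Let group 1 = process X, group 2 = process Y. H0: μ_1 = μ_2; H1: μ_1 ≠ μ_2 (two-sample pooled-variance t-test, two-sided).
s_p² = [(19−1)·238.3² + (22−1)·261²]/(19+22−2) = 62889.9
t = (1195 − 989.8)/√[62889.9·(1/19 + 1/22)] = 2.613
df = n₁ + n₂ − 2 = 39
Two-sided p-value ≈ 0.0127
Since p ≈ 0.0127 < α = 0.05, reject H0; the evidence is statistically significant.

2.613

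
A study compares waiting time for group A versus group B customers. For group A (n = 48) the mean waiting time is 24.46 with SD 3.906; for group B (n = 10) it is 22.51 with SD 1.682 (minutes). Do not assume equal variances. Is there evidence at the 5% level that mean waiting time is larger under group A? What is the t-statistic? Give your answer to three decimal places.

2.516

Let group 1 = group A, group 2 = group B. H0: μ_1 = μ_2; H1: μ_1 > μ_2 (Welch's two-sample t-test, right-tailed).
t = (x̄_1 − x̄_2)/√(s_1²/n_1 + s_2²/n_2) = (24.46 − 22.51)/√(3.906²/48 + 1.682²/10) = 2.516
Welch–Satterthwaite df ≈ 32.68
p-value = P(T ≥ 2.516) ≈ 0.008
Since p ≈ 0.008 < α = 0.05, reject H0; the data support H1.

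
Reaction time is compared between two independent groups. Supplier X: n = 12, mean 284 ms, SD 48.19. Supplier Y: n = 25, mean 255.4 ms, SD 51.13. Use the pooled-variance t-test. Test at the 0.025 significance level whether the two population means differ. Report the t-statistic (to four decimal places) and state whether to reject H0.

t = 1.6215; fail to reject H0

Let group 1 = supplier X, group 2 = supplier Y. H0: μ_1 = μ_2; H1: μ_1 ≠ μ_2 (two-sample pooled-variance t-test, two-sided).
s_p² = [(12−1)·48.19² + (25−1)·51.13²]/(12+25−2) = 2522.51
t = (284 − 255.4)/√[2522.51·(1/12 + 1/25)] = 1.6215
df = n₁ + n₂ − 2 = 35
Two-sided p-value ≈ 0.114
Since p ≈ 0.114 > α = 0.025, fail to reject H0; the evidence is not statistically significant.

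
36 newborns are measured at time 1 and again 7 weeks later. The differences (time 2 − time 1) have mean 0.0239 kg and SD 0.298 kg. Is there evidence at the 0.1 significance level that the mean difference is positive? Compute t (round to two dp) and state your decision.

H0: μ_d = 0; H1: μ_d > 0 (paired t-test on the differences, right-tailed).
t = d̄/(s_d/√n) = 0.0239/(0.298/√36) = 0.48
df = n − 1 = 35
p-value = P(T ≥ 0.48) ≈ 0.3167
Since p ≈ 0.3167 > α = 0.1, fail to reject H0; the data do not provide sufficient evidence against H0.

t = 0.48; fail to reject H0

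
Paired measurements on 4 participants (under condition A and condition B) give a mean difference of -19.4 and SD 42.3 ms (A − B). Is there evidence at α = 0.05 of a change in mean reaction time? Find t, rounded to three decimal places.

-0.917

H0: μ_d = 0; H1: μ_d ≠ 0 (paired t-test on the differences, two-sided).
t = d̄/(s_d/√n) = -19.4/(42.3/√4) = -0.917
df = n − 1 = 3
Two-sided p-value ≈ 0.427
Since p ≈ 0.427 > α = 0.05, fail to reject H0; the evidence is not statistically significant.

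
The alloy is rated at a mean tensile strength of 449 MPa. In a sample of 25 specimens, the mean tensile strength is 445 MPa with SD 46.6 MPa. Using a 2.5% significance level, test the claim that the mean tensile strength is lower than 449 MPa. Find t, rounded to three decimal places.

H0: μ = 449; H1: μ < 449 (one-sample t-test, left-tailed).
t = (x̄ − μ₀)/(s/√n) = (445 − 449)/(46.6/√25) = -0.429
df = n − 1 = 24
p-value = P(T ≤ -0.429) ≈ 0.3358
Since p ≈ 0.3358 > α = 0.025, fail to reject H0; the data do not provide sufficient evidence against H0.

-0.429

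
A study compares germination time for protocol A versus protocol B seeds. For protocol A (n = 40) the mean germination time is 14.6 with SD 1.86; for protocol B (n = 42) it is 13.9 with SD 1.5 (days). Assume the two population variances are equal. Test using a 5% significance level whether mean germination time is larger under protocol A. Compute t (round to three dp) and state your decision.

t = 1.880; reject H0

Let group 1 = protocol A, group 2 = protocol B. H0: μ_1 = μ_2; H1: μ_1 > μ_2 (two-sample pooled-variance t-test, right-tailed).
s_p² = [(40−1)·1.86² + (42−1)·1.5²]/(40+42−2) = 2.83968
t = (14.6 − 13.9)/√[2.83968·(1/40 + 1/42)] = 1.880
df = n₁ + n₂ − 2 = 80
p-value = P(T ≥ 1.880) ≈ 0.032
Since p ≈ 0.032 < α = 0.05, reject H0; the data support H1.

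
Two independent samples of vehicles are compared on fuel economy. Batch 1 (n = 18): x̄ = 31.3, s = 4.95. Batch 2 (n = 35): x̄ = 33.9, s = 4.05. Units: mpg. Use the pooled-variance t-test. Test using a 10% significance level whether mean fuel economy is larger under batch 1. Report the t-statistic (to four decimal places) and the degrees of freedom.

t = -2.0510, df = 51

Let group 1 = batch 1, group 2 = batch 2. H0: μ_1 = μ_2; H1: μ_1 > μ_2 (two-sample pooled-variance t-test, right-tailed).
s_p² = [(18−1)·4.95² + (35−1)·4.05²]/(18+35−2) = 19.1025
t = (31.3 − 33.9)/√[19.1025·(1/18 + 1/35)] = -2.0510
df = n₁ + n₂ − 2 = 51
p-value = P(T ≥ -2.0510) ≈ 0.9773
Since p ≈ 0.9773 > α = 0.1, fail to reject H0; the data do not provide sufficient evidence against H0.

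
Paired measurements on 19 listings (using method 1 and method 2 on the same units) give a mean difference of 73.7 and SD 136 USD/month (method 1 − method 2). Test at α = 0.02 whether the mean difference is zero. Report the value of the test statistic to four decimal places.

H0: μ_d = 0; H1: μ_d ≠ 0 (paired t-test on the differences, two-sided).
t = d̄/(s_d/√n) = 73.7/(136/√19) = 2.3621
df = n − 1 = 18
Two-sided p-value ≈ 0.030
Since p ≈ 0.030 > α = 0.02, fail to reject H0; the evidence is not statistically significant.

2.3621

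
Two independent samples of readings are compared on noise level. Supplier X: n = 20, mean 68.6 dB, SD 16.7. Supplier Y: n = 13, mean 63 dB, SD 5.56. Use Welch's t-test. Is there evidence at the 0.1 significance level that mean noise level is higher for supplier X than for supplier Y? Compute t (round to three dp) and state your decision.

t = 1.386; reject H0

Let group 1 = supplier X, group 2 = supplier Y. H0: μ_1 = μ_2; H1: μ_1 > μ_2 (Welch's two-sample t-test, right-tailed).
t = (x̄_1 − x̄_2)/√(s_1²/n_1 + s_2²/n_2) = (68.6 − 63)/√(16.7²/20 + 5.56²/13) = 1.386
Welch–Satterthwaite df ≈ 24.89
p-value = P(T ≥ 1.386) ≈ 0.089
Since p ≈ 0.089 < α = 0.1, reject H0; the data support H1.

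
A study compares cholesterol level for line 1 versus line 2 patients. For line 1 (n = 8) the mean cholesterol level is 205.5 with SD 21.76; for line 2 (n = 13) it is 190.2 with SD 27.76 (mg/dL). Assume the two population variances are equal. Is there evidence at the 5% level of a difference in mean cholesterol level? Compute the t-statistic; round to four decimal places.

1.3242

Let group 1 = line 1, group 2 = line 2. H0: μ_1 = μ_2; H1: μ_1 ≠ μ_2 (two-sample pooled-variance t-test, two-sided).
s_p² = [(8−1)·21.76² + (13−1)·27.76²]/(8+13−2) = 661.152
t = (205.5 − 190.2)/√[661.152·(1/8 + 1/13)] = 1.3242
df = n₁ + n₂ − 2 = 19
Two-sided p-value ≈ 0.2012
Since p ≈ 0.2012 > α = 0.05, fail to reject H0; the evidence is not statistically significant.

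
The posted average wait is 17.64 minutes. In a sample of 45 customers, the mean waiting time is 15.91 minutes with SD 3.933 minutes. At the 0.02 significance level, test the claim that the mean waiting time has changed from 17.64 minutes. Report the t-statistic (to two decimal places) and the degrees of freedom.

t = -2.95, df = 44

H0: μ = 17.64; H1: μ ≠ 17.64 (one-sample t-test, two-sided).
t = (x̄ − μ₀)/(s/√n) = (15.91 − 17.64)/(3.933/√45) = -2.95
df = n − 1 = 44
Two-sided p-value ≈ 0.0051
Since p ≈ 0.0051 < α = 0.02, reject H0; the evidence is statistically significant.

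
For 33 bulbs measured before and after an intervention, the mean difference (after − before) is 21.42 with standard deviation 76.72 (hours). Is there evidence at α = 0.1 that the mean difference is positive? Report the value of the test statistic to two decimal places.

H0: μ_d = 0; H1: μ_d > 0 (paired t-test on the differences, right-tailed).
t = d̄/(s_d/√n) = 21.42/(76.72/√33) = 1.60
df = n − 1 = 32
p-value = P(T ≥ 1.60) ≈ 0.0593
Since p ≈ 0.0593 < α = 0.1, reject H0; the evidence is statistically significant.

1.60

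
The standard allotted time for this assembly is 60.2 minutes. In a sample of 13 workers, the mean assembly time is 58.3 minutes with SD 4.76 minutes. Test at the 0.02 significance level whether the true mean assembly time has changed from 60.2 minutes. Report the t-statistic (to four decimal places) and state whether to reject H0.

H0: μ = 60.2; H1: μ ≠ 60.2 (one-sample t-test, two-sided).
t = (x̄ − μ₀)/(s/√n) = (58.3 − 60.2)/(4.76/√13) = -1.4392
df = n − 1 = 12
Two-sided p-value ≈ 0.176
Since p ≈ 0.176 > α = 0.02, fail to reject H0; the data do not provide sufficient evidence against H0.

t = -1.4392; fail to reject H0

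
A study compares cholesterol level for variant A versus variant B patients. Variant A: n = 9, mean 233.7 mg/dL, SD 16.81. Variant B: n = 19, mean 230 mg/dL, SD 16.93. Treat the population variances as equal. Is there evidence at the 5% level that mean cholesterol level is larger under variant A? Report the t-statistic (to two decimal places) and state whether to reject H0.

t = 0.54; fail to reject H0

Let group 1 = variant A, group 2 = variant B. H0: μ_1 = μ_2; H1: μ_1 > μ_2 (two-sample pooled-variance t-test, right-tailed).
s_p² = [(9−1)·16.81² + (19−1)·16.93²]/(9+19−2) = 285.379
t = (233.7 − 230)/√[285.379·(1/9 + 1/19)] = 0.54
df = n₁ + n₂ − 2 = 26
p-value = P(T ≥ 0.54) ≈ 0.2965
Since p ≈ 0.2965 > α = 0.05, fail to reject H0; the data do not provide sufficient evidence against H0.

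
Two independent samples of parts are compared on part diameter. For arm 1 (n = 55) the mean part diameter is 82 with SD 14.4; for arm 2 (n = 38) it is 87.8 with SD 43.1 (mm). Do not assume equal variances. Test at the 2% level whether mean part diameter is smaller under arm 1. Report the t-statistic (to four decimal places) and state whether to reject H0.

Let group 1 = arm 1, group 2 = arm 2. H0: μ_1 = μ_2; H1: μ_1 < μ_2 (Welch's two-sample t-test, left-tailed).
t = (x̄_1 − x̄_2)/√(s_1²/n_1 + s_2²/n_2) = (82 − 87.8)/√(14.4²/55 + 43.1²/38) = -0.7993
Welch–Satterthwaite df ≈ 42.75
p-value = P(T ≤ -0.7993) ≈ 0.214
Since p ≈ 0.214 > α = 0.02, fail to reject H0; the data do not provide sufficient evidence against H0.

t = -0.7993; fail to reject H0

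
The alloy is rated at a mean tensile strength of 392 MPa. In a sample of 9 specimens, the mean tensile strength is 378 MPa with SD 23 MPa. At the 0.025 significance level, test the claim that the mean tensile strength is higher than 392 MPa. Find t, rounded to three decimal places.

H0: μ = 392; H1: μ > 392 (one-sample t-test, right-tailed).
t = (x̄ − μ₀)/(s/√n) = (378 − 392)/(23/√9) = -1.826
df = n − 1 = 8
p-value = P(T ≥ -1.826) ≈ 0.9474
Since p ≈ 0.9474 > α = 0.025, fail to reject H0; the evidence is not statistically significant.

-1.826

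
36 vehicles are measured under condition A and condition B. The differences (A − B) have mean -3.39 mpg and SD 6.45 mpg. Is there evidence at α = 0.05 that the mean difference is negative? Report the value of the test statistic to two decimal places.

H0: μ_d = 0; H1: μ_d < 0 (paired t-test on the differences, left-tailed).
t = d̄/(s_d/√n) = -3.39/(6.45/√36) = -3.15
df = n − 1 = 35
p-value = P(T ≤ -3.15) ≈ 0.0017
Since p ≈ 0.0017 < α = 0.05, reject H0; the evidence is statistically significant.

-3.15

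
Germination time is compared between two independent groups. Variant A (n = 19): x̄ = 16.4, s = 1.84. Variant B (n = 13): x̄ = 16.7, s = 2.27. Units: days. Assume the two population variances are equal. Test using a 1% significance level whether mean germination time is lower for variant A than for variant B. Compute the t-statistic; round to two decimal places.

Let group 1 = variant A, group 2 = variant B. H0: μ_1 = μ_2; H1: μ_1 < μ_2 (two-sample pooled-variance t-test, left-tailed).
s_p² = [(19−1)·1.84² + (13−1)·2.27²]/(19+13−2) = 4.09252
t = (16.4 − 16.7)/√[4.09252·(1/19 + 1/13)] = -0.41
df = n₁ + n₂ − 2 = 30
p-value = P(T ≤ -0.41) ≈ 0.3416
Since p ≈ 0.3416 > α = 0.01, fail to reject H0; the evidence is not statistically significant.

-0.41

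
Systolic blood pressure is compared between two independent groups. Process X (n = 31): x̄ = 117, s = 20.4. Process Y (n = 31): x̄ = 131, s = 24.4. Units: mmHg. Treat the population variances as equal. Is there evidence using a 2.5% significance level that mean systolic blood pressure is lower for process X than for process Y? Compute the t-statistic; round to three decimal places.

-2.451

Let group 1 = process X, group 2 = process Y. H0: μ_1 = μ_2; H1: μ_1 < μ_2 (two-sample pooled-variance t-test, left-tailed).
s_p² = [(31−1)·20.4² + (31−1)·24.4²]/(31+31−2) = 505.76
t = (117 − 131)/√[505.76·(1/31 + 1/31)] = -2.451
df = n₁ + n₂ − 2 = 60
p-value = P(T ≤ -2.451) ≈ 0.009
Since p ≈ 0.009 < α = 0.025, reject H0; the evidence is statistically significant.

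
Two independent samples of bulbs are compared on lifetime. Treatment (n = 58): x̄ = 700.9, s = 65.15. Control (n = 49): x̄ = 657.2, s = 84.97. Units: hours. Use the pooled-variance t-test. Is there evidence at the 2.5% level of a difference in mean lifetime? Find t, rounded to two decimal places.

Let group 1 = treatment, group 2 = control. H0: μ_1 = μ_2; H1: μ_1 ≠ μ_2 (two-sample pooled-variance t-test, two-sided).
s_p² = [(58−1)·65.15² + (49−1)·84.97²]/(58+49−2) = 5604.7
t = (700.9 − 657.2)/√[5604.7·(1/58 + 1/49)] = 3.01
df = n₁ + n₂ − 2 = 105
Two-sided p-value ≈ 0.003
Since p ≈ 0.003 < α = 0.025, reject H0; the evidence is statistically significant.

3.01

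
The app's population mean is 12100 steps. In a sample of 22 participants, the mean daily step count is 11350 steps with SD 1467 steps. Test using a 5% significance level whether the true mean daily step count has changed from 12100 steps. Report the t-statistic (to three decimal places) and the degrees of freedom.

t = -2.398, df = 21

H0: μ = 12100; H1: μ ≠ 12100 (one-sample t-test, two-sided).
t = (x̄ − μ₀)/(s/√n) = (11350 − 12100)/(1467/√22) = -2.398
df = n − 1 = 21
Two-sided p-value ≈ 0.0259
Since p ≈ 0.0259 < α = 0.05, reject H0; the data support H1.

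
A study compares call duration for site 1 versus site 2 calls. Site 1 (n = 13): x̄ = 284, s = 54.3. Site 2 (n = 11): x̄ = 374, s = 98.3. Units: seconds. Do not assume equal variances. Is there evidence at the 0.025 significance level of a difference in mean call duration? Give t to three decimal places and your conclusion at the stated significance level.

Let group 1 = site 1, group 2 = site 2. H0: μ_1 = μ_2; H1: μ_1 ≠ μ_2 (Welch's two-sample t-test, two-sided).
t = (x̄_1 − x̄_2)/√(s_1²/n_1 + s_2²/n_2) = (284 − 374)/√(54.3²/13 + 98.3²/11) = -2.707
Welch–Satterthwaite df ≈ 15.00
Two-sided p-value ≈ 0.016
Since p ≈ 0.016 < α = 0.025, reject H0; the data support H1.

t = -2.707; reject H0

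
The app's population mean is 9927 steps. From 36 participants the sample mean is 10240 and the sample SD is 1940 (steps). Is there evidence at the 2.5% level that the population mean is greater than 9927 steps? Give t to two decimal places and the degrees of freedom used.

H0: μ = 9927; H1: μ > 9927 (one-sample t-test, right-tailed).
t = (x̄ − μ₀)/(s/√n) = (10240 − 9927)/(1940/√36) = 0.97
df = n − 1 = 35
p-value = P(T ≥ 0.97) ≈ 0.170
Since p ≈ 0.170 > α = 0.025, fail to reject H0; the data do not provide sufficient evidence against H0.

t = 0.97, df = 35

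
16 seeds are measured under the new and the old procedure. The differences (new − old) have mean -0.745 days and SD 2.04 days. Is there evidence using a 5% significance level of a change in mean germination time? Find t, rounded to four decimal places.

-1.4608

H0: μ_d = 0; H1: μ_d ≠ 0 (paired t-test on the differences, two-sided).
t = d̄/(s_d/√n) = -0.745/(2.04/√16) = -1.4608
df = n − 1 = 15
Two-sided p-value ≈ 0.165
Since p ≈ 0.165 > α = 0.05, fail to reject H0; the evidence is not statistically significant.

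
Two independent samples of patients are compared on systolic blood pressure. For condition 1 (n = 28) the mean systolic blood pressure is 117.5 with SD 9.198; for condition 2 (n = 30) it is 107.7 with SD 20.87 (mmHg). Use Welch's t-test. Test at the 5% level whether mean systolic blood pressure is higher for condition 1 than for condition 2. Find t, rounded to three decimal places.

2.340

Let group 1 = condition 1, group 2 = condition 2. H0: μ_1 = μ_2; H1: μ_1 > μ_2 (Welch's two-sample t-test, right-tailed).
t = (x̄_1 − x̄_2)/√(s_1²/n_1 + s_2²/n_2) = (117.5 − 107.7)/√(9.198²/28 + 20.87²/30) = 2.340
Welch–Satterthwaite df ≈ 40.45
p-value = P(T ≥ 2.340) ≈ 0.012
Since p ≈ 0.012 < α = 0.05, reject H0; the data support H1.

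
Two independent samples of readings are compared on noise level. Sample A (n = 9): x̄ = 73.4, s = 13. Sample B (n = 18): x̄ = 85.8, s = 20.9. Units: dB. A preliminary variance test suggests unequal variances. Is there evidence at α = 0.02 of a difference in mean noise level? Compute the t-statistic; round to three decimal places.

-1.890

Let group 1 = sample A, group 2 = sample B. H0: μ_1 = μ_2; H1: μ_1 ≠ μ_2 (Welch's two-sample t-test, two-sided).
t = (x̄_1 − x̄_2)/√(s_1²/n_1 + s_2²/n_2) = (73.4 − 85.8)/√(13²/9 + 20.9²/18) = -1.890
Welch–Satterthwaite df ≈ 23.54
Two-sided p-value ≈ 0.0711
Since p ≈ 0.0711 > α = 0.02, fail to reject H0; the evidence is not statistically significant.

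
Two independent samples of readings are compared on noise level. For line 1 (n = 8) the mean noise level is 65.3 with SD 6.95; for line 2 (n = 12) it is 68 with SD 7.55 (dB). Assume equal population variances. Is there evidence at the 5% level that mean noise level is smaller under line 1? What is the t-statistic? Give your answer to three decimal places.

Let group 1 = line 1, group 2 = line 2. H0: μ_1 = μ_2; H1: μ_1 < μ_2 (two-sample pooled-variance t-test, left-tailed).
s_p² = [(8−1)·6.95² + (12−1)·7.55²]/(8+12−2) = 53.6192
t = (65.3 − 68)/√[53.6192·(1/8 + 1/12)] = -0.808
df = n₁ + n₂ − 2 = 18
p-value = P(T ≤ -0.808) ≈ 0.2149
Since p ≈ 0.2149 > α = 0.05, fail to reject H0; the evidence is not statistically significant.

-0.808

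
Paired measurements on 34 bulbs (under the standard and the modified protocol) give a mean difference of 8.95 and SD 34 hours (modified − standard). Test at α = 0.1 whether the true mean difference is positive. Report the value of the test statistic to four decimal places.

1.5349

H0: μ_d = 0; H1: μ_d > 0 (paired t-test on the differences, right-tailed).
t = d̄/(s_d/√n) = 8.95/(34/√34) = 1.5349
df = n − 1 = 33
p-value = P(T ≥ 1.5349) ≈ 0.0672
Since p ≈ 0.0672 < α = 0.1, reject H0; the evidence is statistically significant.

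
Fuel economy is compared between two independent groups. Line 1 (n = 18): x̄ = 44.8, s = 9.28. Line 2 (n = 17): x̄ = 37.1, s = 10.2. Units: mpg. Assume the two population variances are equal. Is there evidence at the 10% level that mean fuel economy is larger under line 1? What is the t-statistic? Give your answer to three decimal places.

2.338

Let group 1 = line 1, group 2 = line 2. H0: μ_1 = μ_2; H1: μ_1 > μ_2 (two-sample pooled-variance t-test, right-tailed).
s_p² = [(18−1)·9.28² + (17−1)·10.2²]/(18+17−2) = 94.8077
t = (44.8 − 37.1)/√[94.8077·(1/18 + 1/17)] = 2.338
df = n₁ + n₂ − 2 = 33
p-value = P(T ≥ 2.338) ≈ 0.0128
Since p ≈ 0.0128 < α = 0.1, reject H0; the data support H1.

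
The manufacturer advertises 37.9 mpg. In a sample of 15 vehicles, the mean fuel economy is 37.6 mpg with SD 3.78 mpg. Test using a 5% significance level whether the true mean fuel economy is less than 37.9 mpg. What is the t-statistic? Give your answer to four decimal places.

H0: μ = 37.9; H1: μ < 37.9 (one-sample t-test, left-tailed).
t = (x̄ − μ₀)/(s/√n) = (37.6 − 37.9)/(3.78/√15) = -0.3074
df = n − 1 = 14
p-value = P(T ≤ -0.3074) ≈ 0.382
Since p ≈ 0.382 > α = 0.05, fail to reject H0; the data do not provide sufficient evidence against H0.

-0.3074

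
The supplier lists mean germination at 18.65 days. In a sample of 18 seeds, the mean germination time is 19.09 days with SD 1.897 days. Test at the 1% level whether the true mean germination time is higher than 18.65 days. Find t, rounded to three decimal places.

H0: μ = 18.65; H1: μ > 18.65 (one-sample t-test, right-tailed).
t = (x̄ − μ₀)/(s/√n) = (19.09 − 18.65)/(1.897/√18) = 0.984
df = n − 1 = 17
p-value = P(T ≥ 0.984) ≈ 0.169
Since p ≈ 0.169 > α = 0.01, fail to reject H0; the evidence is not statistically significant.

0.984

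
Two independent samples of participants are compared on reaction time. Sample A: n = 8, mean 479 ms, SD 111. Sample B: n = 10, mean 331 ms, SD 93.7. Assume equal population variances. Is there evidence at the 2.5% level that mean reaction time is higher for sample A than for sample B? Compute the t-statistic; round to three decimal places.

3.070

Let group 1 = sample A, group 2 = sample B. H0: μ_1 = μ_2; H1: μ_1 > μ_2 (two-sample pooled-variance t-test, right-tailed).
s_p² = [(8−1)·111² + (10−1)·93.7²]/(8+10−2) = 10329
t = (479 − 331)/√[10329·(1/8 + 1/10)] = 3.070
df = n₁ + n₂ − 2 = 16
p-value = P(T ≥ 3.070) ≈ 0.0037
Since p ≈ 0.0037 < α = 0.025, reject H0; the data support H1.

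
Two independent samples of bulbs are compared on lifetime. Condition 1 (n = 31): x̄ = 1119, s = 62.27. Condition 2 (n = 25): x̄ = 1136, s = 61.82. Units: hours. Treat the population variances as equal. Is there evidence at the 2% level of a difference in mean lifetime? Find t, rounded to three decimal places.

Let group 1 = condition 1, group 2 = condition 2. H0: μ_1 = μ_2; H1: μ_1 ≠ μ_2 (two-sample pooled-variance t-test, two-sided).
s_p² = [(31−1)·62.27² + (25−1)·61.82²]/(31+25−2) = 3852.73
t = (1119 − 1136)/√[3852.73·(1/31 + 1/25)] = -1.019
df = n₁ + n₂ − 2 = 54
Two-sided p-value ≈ 0.313
Since p ≈ 0.313 > α = 0.02, fail to reject H0; the evidence is not statistically significant.

-1.019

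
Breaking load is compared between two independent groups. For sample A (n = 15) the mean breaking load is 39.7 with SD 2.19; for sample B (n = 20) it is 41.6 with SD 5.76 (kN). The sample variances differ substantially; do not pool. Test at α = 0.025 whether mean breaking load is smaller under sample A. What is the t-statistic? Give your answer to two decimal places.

Let group 1 = sample A, group 2 = sample B. H0: μ_1 = μ_2; H1: μ_1 < μ_2 (Welch's two-sample t-test, left-tailed).
t = (x̄_1 − x̄_2)/√(s_1²/n_1 + s_2²/n_2) = (39.7 − 41.6)/√(2.19²/15 + 5.76²/20) = -1.35
Welch–Satterthwaite df ≈ 25.73
p-value = P(T ≤ -1.35) ≈ 0.0943
Since p ≈ 0.0943 > α = 0.025, fail to reject H0; the data do not provide sufficient evidence against H0.

-1.35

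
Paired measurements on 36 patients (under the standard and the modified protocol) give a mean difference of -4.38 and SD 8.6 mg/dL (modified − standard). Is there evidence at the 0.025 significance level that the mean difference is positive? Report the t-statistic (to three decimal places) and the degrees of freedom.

t = -3.056, df = 35

H0: μ_d = 0; H1: μ_d > 0 (paired t-test on the differences, right-tailed).
t = d̄/(s_d/√n) = -4.38/(8.6/√36) = -3.056
df = n − 1 = 35
p-value = P(T ≥ -3.056) ≈ 0.998
Since p ≈ 0.998 > α = 0.025, fail to reject H0; the data do not provide sufficient evidence against H0.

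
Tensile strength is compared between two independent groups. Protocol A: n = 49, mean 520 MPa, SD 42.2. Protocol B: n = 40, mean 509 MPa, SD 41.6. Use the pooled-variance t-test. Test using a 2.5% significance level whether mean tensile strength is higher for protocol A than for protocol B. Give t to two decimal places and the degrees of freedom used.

t = 1.23, df = 87

Let group 1 = protocol A, group 2 = protocol B. H0: μ_1 = μ_2; H1: μ_1 > μ_2 (two-sample pooled-variance t-test, right-tailed).
s_p² = [(49−1)·42.2² + (40−1)·41.6²]/(49+40−2) = 1758.3
t = (520 − 509)/√[1758.3·(1/49 + 1/40)] = 1.23
df = n₁ + n₂ − 2 = 87
p-value = P(T ≥ 1.23) ≈ 0.111
Since p ≈ 0.111 > α = 0.025, fail to reject H0; the evidence is not statistically significant.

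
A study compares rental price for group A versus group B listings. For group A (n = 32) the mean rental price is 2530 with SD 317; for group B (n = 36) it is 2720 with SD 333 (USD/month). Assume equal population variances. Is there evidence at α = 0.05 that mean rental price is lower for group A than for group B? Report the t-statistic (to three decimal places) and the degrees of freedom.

t = -2.402, df = 66

Let group 1 = group A, group 2 = group B. H0: μ_1 = μ_2; H1: μ_1 < μ_2 (two-sample pooled-variance t-test, left-tailed).
s_p² = [(32−1)·317² + (36−1)·333²]/(32+36−2) = 106004
t = (2530 − 2720)/√[106004·(1/32 + 1/36)] = -2.402
df = n₁ + n₂ − 2 = 66
p-value = P(T ≤ -2.402) ≈ 0.0096
Since p ≈ 0.0096 < α = 0.05, reject H0; the data support H1.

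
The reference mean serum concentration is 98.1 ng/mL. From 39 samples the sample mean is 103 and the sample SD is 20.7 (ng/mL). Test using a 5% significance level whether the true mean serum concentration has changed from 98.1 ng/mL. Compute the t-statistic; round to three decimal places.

H0: μ = 98.1; H1: μ ≠ 98.1 (one-sample t-test, two-sided).
t = (x̄ − μ₀)/(s/√n) = (103 − 98.1)/(20.7/√39) = 1.478
df = n − 1 = 38
Two-sided p-value ≈ 0.148
Since p ≈ 0.148 > α = 0.05, fail to reject H0; the data do not provide sufficient evidence against H0.

1.478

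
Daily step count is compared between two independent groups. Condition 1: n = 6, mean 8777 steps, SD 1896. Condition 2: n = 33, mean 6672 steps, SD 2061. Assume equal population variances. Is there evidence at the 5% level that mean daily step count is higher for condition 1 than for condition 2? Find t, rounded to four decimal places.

2.3256

Let group 1 = condition 1, group 2 = condition 2. H0: μ_1 = μ_2; H1: μ_1 > μ_2 (two-sample pooled-variance t-test, right-tailed).
s_p² = [(6−1)·1896² + (33−1)·2061²]/(6+33−2) = 4159490
t = (8777 − 6672)/√[4159490·(1/6 + 1/33)] = 2.3256
df = n₁ + n₂ − 2 = 37
p-value = P(T ≥ 2.3256) ≈ 0.0128
Since p ≈ 0.0128 < α = 0.05, reject H0; the evidence is statistically significant.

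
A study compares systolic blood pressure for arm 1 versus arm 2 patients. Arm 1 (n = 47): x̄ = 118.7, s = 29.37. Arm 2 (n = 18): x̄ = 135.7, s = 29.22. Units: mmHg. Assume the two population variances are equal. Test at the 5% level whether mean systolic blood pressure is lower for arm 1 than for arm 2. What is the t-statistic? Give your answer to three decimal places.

-2.091

Let group 1 = arm 1, group 2 = arm 2. H0: μ_1 = μ_2; H1: μ_1 < μ_2 (two-sample pooled-variance t-test, left-tailed).
s_p² = [(47−1)·29.37² + (18−1)·29.22²]/(47+18−2) = 860.225
t = (118.7 − 135.7)/√[860.225·(1/47 + 1/18)] = -2.091
df = n₁ + n₂ − 2 = 63
p-value = P(T ≤ -2.091) ≈ 0.0203
Since p ≈ 0.0203 < α = 0.05, reject H0; the data support H1.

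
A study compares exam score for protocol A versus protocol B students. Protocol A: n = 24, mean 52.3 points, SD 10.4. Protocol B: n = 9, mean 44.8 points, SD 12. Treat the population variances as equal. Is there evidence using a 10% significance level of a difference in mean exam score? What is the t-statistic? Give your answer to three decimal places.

Let group 1 = protocol A, group 2 = protocol B. H0: μ_1 = μ_2; H1: μ_1 ≠ μ_2 (two-sample pooled-variance t-test, two-sided).
s_p² = [(24−1)·10.4² + (9−1)·12²]/(24+9−2) = 117.409
t = (52.3 − 44.8)/√[117.409·(1/24 + 1/9)] = 1.771
df = n₁ + n₂ − 2 = 31
Two-sided p-value ≈ 0.0864
Since p ≈ 0.0864 < α = 0.1, reject H0; the data support H1.

1.771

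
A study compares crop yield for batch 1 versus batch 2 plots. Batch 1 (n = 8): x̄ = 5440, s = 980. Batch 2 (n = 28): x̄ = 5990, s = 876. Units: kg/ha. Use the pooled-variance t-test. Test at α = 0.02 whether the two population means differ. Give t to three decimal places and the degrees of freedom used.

t = -1.527, df = 34

Let group 1 = batch 1, group 2 = batch 2. H0: μ_1 = μ_2; H1: μ_1 ≠ μ_2 (two-sample pooled-variance t-test, two-sided).
s_p² = [(8−1)·980² + (28−1)·876²]/(8+28−2) = 807116
t = (5440 − 5990)/√[807116·(1/8 + 1/28)] = -1.527
df = n₁ + n₂ − 2 = 34
Two-sided p-value ≈ 0.1360
Since p ≈ 0.1360 > α = 0.02, fail to reject H0; the data do not provide sufficient evidence against H0.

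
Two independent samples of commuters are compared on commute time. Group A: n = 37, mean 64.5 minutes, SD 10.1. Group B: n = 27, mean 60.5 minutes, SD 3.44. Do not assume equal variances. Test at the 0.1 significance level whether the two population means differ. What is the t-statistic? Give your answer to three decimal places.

Let group 1 = group A, group 2 = group B. H0: μ_1 = μ_2; H1: μ_1 ≠ μ_2 (Welch's two-sample t-test, two-sided).
t = (x̄_1 − x̄_2)/√(s_1²/n_1 + s_2²/n_2) = (64.5 − 60.5)/√(10.1²/37 + 3.44²/27) = 2.238
Welch–Satterthwaite df ≈ 46.72
Two-sided p-value ≈ 0.0300
Since p ≈ 0.0300 < α = 0.1, reject H0; the data support H1.

2.238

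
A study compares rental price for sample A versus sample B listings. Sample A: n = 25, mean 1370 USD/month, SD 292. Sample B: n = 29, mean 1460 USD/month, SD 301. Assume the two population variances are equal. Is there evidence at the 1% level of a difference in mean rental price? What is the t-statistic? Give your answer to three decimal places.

Let group 1 = sample A, group 2 = sample B. H0: μ_1 = μ_2; H1: μ_1 ≠ μ_2 (two-sample pooled-variance t-test, two-sided).
s_p² = [(25−1)·292² + (29−1)·301²]/(25+29−2) = 88137.8
t = (1370 − 1460)/√[88137.8·(1/25 + 1/29)] = -1.111
df = n₁ + n₂ − 2 = 52
Two-sided p-value ≈ 0.2718
Since p ≈ 0.2718 > α = 0.01, fail to reject H0; the evidence is not statistically significant.

-1.111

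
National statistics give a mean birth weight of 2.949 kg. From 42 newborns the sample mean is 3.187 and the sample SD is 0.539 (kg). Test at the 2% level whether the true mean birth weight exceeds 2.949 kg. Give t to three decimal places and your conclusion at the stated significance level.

t = 2.862; reject H0

H0: μ = 2.949; H1: μ > 2.949 (one-sample t-test, right-tailed).
t = (x̄ − μ₀)/(s/√n) = (3.187 − 2.949)/(0.539/√42) = 2.862
df = n − 1 = 41
p-value = P(T ≥ 2.862) ≈ 0.003
Since p ≈ 0.003 < α = 0.02, reject H0; the evidence is statistically significant.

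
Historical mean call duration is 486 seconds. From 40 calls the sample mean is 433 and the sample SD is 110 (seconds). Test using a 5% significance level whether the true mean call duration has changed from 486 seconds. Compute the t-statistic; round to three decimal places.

-3.047

H0: μ = 486; H1: μ ≠ 486 (one-sample t-test, two-sided).
t = (x̄ − μ₀)/(s/√n) = (433 − 486)/(110/√40) = -3.047
df = n − 1 = 39
Two-sided p-value ≈ 0.0041
Since p ≈ 0.0041 < α = 0.05, reject H0; the evidence is statistically significant.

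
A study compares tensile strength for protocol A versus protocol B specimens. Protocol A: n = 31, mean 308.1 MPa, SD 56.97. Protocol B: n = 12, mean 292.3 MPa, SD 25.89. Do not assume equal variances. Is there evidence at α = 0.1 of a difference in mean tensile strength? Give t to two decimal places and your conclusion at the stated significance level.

t = 1.25; fail to reject H0

Let group 1 = protocol A, group 2 = protocol B. H0: μ_1 = μ_2; H1: μ_1 ≠ μ_2 (Welch's two-sample t-test, two-sided).
t = (x̄_1 − x̄_2)/√(s_1²/n_1 + s_2²/n_2) = (308.1 − 292.3)/√(56.97²/31 + 25.89²/12) = 1.25
Welch–Satterthwaite df ≈ 39.72
Two-sided p-value ≈ 0.2197
Since p ≈ 0.2197 > α = 0.1, fail to reject H0; the evidence is not statistically significant.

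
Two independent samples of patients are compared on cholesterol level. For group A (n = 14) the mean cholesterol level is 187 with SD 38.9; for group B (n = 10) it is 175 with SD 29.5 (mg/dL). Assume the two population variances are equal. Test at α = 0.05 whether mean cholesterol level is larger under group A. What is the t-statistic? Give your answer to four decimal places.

Let group 1 = group A, group 2 = group B. H0: μ_1 = μ_2; H1: μ_1 > μ_2 (two-sample pooled-variance t-test, right-tailed).
s_p² = [(14−1)·38.9² + (10−1)·29.5²]/(14+10−2) = 1250.18
t = (187 − 175)/√[1250.18·(1/14 + 1/10)] = 0.8197
df = n₁ + n₂ − 2 = 22
p-value = P(T ≥ 0.8197) ≈ 0.211
Since p ≈ 0.211 > α = 0.05, fail to reject H0; the evidence is not statistically significant.

0.8197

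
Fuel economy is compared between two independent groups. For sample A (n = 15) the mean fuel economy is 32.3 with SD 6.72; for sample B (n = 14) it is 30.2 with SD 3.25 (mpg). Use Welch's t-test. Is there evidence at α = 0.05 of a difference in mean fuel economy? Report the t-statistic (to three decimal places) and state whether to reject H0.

Let group 1 = sample A, group 2 = sample B. H0: μ_1 = μ_2; H1: μ_1 ≠ μ_2 (Welch's two-sample t-test, two-sided).
t = (x̄_1 − x̄_2)/√(s_1²/n_1 + s_2²/n_2) = (32.3 − 30.2)/√(6.72²/15 + 3.25²/14) = 1.082
Welch–Satterthwaite df ≈ 20.51
Two-sided p-value ≈ 0.292
Since p ≈ 0.292 > α = 0.05, fail to reject H0; the evidence is not statistically significant.

t = 1.082; fail to reject H0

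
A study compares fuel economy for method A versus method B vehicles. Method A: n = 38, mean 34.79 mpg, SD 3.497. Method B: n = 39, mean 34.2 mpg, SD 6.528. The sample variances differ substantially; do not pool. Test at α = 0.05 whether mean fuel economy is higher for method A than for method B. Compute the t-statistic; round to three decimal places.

Let group 1 = method A, group 2 = method B. H0: μ_1 = μ_2; H1: μ_1 > μ_2 (Welch's two-sample t-test, right-tailed).
t = (x̄_1 − x̄_2)/√(s_1²/n_1 + s_2²/n_2) = (34.79 − 34.2)/√(3.497²/38 + 6.528²/39) = 0.496
Welch–Satterthwaite df ≈ 58.47
p-value = P(T ≥ 0.496) ≈ 0.311
Since p ≈ 0.311 > α = 0.05, fail to reject H0; the data do not provide sufficient evidence against H0.

0.496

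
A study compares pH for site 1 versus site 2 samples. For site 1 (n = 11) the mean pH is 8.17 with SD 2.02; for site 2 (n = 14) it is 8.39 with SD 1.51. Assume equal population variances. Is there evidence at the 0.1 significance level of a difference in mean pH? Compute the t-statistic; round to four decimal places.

-0.3120

Let group 1 = site 1, group 2 = site 2. H0: μ_1 = μ_2; H1: μ_1 ≠ μ_2 (two-sample pooled-variance t-test, two-sided).
s_p² = [(11−1)·2.02² + (14−1)·1.51²]/(11+14−2) = 3.06284
t = (8.17 − 8.39)/√[3.06284·(1/11 + 1/14)] = -0.3120
df = n₁ + n₂ − 2 = 23
Two-sided p-value ≈ 0.7579
Since p ≈ 0.7579 > α = 0.1, fail to reject H0; the data do not provide sufficient evidence against H0.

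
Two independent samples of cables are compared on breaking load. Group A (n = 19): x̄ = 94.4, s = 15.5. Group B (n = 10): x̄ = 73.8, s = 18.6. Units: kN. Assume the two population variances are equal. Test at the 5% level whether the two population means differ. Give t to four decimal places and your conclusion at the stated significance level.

t = 3.1768; reject H0

Let group 1 = group A, group 2 = group B. H0: μ_1 = μ_2; H1: μ_1 ≠ μ_2 (two-sample pooled-variance t-test, two-sided).
s_p² = [(19−1)·15.5² + (10−1)·18.6²]/(19+10−2) = 275.487
t = (94.4 − 73.8)/√[275.487·(1/19 + 1/10)] = 3.1768
df = n₁ + n₂ − 2 = 27
Two-sided p-value ≈ 0.004
Since p ≈ 0.004 < α = 0.05, reject H0; the data support H1.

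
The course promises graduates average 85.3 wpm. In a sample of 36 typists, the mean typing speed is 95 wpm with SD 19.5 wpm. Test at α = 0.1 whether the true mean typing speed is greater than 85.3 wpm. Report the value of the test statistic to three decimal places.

H0: μ = 85.3; H1: μ > 85.3 (one-sample t-test, right-tailed).
t = (x̄ − μ₀)/(s/√n) = (95 − 85.3)/(19.5/√36) = 2.985
df = n − 1 = 35
p-value = P(T ≥ 2.985) ≈ 0.0026
Since p ≈ 0.0026 < α = 0.1, reject H0; the data support H1.

2.985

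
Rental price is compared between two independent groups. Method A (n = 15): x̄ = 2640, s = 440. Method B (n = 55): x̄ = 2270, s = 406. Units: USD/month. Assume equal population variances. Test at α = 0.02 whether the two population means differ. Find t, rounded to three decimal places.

Let group 1 = method A, group 2 = method B. H0: μ_1 = μ_2; H1: μ_1 ≠ μ_2 (two-sample pooled-variance t-test, two-sided).
s_p² = [(15−1)·440² + (55−1)·406²]/(15+55−2) = 170758
t = (2640 − 2270)/√[170758·(1/15 + 1/55)] = 3.074
df = n₁ + n₂ − 2 = 68
Two-sided p-value ≈ 0.0030
Since p ≈ 0.0030 < α = 0.02, reject H0; the data support H1.

3.074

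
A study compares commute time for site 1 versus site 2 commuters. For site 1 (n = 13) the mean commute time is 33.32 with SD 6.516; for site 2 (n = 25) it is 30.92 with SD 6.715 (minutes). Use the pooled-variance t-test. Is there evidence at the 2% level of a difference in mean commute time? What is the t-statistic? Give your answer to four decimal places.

1.0556

Let group 1 = site 1, group 2 = site 2. H0: μ_1 = μ_2; H1: μ_1 ≠ μ_2 (two-sample pooled-variance t-test, two-sided).
s_p² = [(13−1)·6.516² + (25−1)·6.715²]/(13+25−2) = 44.2136
t = (33.32 − 30.92)/√[44.2136·(1/13 + 1/25)] = 1.0556
df = n₁ + n₂ − 2 = 36
Two-sided p-value ≈ 0.2982
Since p ≈ 0.2982 > α = 0.02, fail to reject H0; the evidence is not statistically significant.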